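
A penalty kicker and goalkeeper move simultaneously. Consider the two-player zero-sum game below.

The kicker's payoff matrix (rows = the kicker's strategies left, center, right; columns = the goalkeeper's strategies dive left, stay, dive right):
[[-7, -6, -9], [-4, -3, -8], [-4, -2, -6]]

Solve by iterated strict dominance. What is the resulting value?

Column stay is strictly dominated by dive left for the goalkeeper (-7<-6, -4<-3, -4<-2); eliminate stay.
Row left is strictly dominated by row center (-4>-7, -8>-9); eliminate left.
Column dive left is strictly dominated by dive right for the goalkeeper (-8<-4, -6<-4); eliminate dive left.
Row center is strictly dominated by row right (-6>-8); eliminate center.
Only (right, dive right) remains, with payoff -6.

-6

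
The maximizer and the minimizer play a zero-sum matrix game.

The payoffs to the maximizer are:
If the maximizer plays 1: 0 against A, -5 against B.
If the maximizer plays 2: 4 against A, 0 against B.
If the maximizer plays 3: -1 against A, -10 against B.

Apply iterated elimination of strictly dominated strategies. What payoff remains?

0

Row 1 is strictly dominated by row 2 (4>0, 0>-5); eliminate 1.
Row 3 is strictly dominated by row 2 (4>-1, 0>-10); eliminate 3.
Column A is strictly dominated by B for the minimizer (0<4); eliminate A.
Only (2, B) remains, with payoff 0.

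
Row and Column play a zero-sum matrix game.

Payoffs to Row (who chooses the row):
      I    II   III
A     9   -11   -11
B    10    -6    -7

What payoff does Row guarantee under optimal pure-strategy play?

-7

Row minima: -11, -7 → Row's maximin is -7.
Column maxima: 10, -6, -7 → Column's minimax is -7.
They coincide at (B, III), so the value is -7.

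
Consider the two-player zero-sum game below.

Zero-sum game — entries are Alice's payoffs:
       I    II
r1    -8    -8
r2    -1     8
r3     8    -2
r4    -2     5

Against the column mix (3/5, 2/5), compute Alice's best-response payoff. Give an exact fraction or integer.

4

r1: (-8)·(3/5) + (-8)·(2/5) = -8.
r2: (-1)·(3/5) + (8)·(2/5) = 13/5.
r3: (8)·(3/5) + (-2)·(2/5) = 4.
r4: (-2)·(3/5) + (5)·(2/5) = 4/5.
The best pure response is r3 with expected payoff 4.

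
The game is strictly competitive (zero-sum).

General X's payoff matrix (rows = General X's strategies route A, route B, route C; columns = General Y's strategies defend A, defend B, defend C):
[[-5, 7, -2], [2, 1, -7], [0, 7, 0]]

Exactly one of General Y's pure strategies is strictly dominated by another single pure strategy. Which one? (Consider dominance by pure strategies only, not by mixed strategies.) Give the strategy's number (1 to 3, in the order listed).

2

General Y prefers columns that give General X less. Compare defend B with defend C: -2 < 7, -7 < 1, 0 < 7.
So defend C strictly dominates defend B for General Y; defend B is strictly dominated.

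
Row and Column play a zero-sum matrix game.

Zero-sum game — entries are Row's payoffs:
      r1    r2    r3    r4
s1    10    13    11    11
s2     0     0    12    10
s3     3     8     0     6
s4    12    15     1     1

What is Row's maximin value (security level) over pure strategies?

The worst-case payoff for each row is s1: 10, s2: 0, s3: 0, s4: 1.
The best of these is 10.

10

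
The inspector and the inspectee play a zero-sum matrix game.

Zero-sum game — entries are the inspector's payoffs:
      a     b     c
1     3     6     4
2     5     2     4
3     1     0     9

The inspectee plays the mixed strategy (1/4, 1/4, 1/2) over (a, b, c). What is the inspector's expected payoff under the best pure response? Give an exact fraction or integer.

1: (3)·(1/4) + (6)·(1/4) + (4)·(1/2) = 17/4.
2: (5)·(1/4) + (2)·(1/4) + (4)·(1/2) = 15/4.
3: (1)·(1/4) + (0)·(1/4) + (9)·(1/2) = 19/4.
The best pure response is 3 with expected payoff 19/4.

19/4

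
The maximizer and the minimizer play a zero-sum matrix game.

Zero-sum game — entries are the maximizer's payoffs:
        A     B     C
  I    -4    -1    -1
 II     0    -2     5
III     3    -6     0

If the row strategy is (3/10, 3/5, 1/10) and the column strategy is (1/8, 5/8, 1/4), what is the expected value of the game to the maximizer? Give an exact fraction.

Against (1/8, 5/8, 1/4), each row's expected payoff is I: -11/8; II: 0; III: -27/8.
Taking the (3/10, 3/5, 1/10)-weighted average: (3/10)·(-11/8) + (3/5)·(0) + (1/10)·(-27/8) = -3/4.

-3/4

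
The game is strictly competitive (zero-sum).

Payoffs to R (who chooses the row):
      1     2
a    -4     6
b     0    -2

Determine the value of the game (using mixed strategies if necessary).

Row minima are -4 and -2, so R's maximin is -2; column maxima are 0 and 6, so C's minimax is 0. These differ, so the equilibrium is in mixed strategies.
Let R play a with probability p. C is indifferent when −4p = 6p − 2(1−p), giving p = 1/6.
Let C play 1 with probability q. R is indifferent when −4q + 6(1−q) = −2(1−q), giving q = 2/3.
The value is -4·(2/3) + (6)·(1/3) = -2/3.

-2/3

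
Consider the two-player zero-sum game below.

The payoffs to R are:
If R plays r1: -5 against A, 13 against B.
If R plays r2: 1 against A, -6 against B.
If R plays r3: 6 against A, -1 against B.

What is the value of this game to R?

Row r2 is strictly dominated by row r3, so R never plays it.
The remaining 2×2 game on (r1, r3) × (A, B) has no saddle point. Let R play r1 with probability p; indifference gives −5p + 6(1−p) = 13p − (1−p), so p = 7/25.
Similarly C's optimal q on A is 14/25, and the value is -5·(14/25) + (13)·(11/25) = 73/25.

73/25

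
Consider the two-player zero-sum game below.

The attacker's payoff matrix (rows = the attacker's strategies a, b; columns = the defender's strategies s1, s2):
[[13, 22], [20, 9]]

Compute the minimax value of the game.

323/20

Row minima are 13 and 9, so the attacker's maximin is 13; column maxima are 20 and 22, so the defender's minimax is 20. These differ, so the equilibrium is in mixed strategies.
Let the attacker play a with probability p. The defender is indifferent when 13p + 20(1−p) = 22p + 9(1−p), giving p = 11/20.
Let the defender play s1 with probability q. The attacker is indifferent when 13q + 22(1−q) = 20q + 9(1−q), giving q = 13/20.
The value is 13·(13/20) + (22)·(7/20) = 323/20.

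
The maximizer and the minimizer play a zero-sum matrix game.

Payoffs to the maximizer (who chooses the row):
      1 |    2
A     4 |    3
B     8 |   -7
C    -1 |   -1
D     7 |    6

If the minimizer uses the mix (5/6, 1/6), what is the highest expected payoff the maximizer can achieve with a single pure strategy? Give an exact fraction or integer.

41/6

A: (4)·(5/6) + (3)·(1/6) = 23/6.
B: (8)·(5/6) + (-7)·(1/6) = 11/2.
C: (-1)·(5/6) + (-1)·(1/6) = -1.
D: (7)·(5/6) + (6)·(1/6) = 41/6.
The best pure response is D with expected payoff 41/6.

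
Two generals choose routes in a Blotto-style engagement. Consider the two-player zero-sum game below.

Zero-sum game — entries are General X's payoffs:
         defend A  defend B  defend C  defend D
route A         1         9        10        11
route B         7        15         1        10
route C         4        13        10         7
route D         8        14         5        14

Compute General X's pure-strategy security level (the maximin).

5

The worst-case payoff for each row is route A: 1, route B: 1, route C: 4, route D: 5.
The best of these is 5.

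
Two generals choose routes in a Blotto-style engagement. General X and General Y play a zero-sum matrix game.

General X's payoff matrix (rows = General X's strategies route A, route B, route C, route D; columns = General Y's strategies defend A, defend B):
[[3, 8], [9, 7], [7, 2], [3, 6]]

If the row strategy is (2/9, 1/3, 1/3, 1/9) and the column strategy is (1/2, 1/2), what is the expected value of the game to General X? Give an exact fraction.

Against (1/2, 1/2), each row's expected payoff is route A: 11/2; route B: 8; route C: 9/2; route D: 9/2.
Taking the (2/9, 1/3, 1/3, 1/9)-weighted average: (2/9)·(11/2) + (1/3)·(8) + (1/3)·(9/2) + (1/9)·(9/2) = 53/9.

53/9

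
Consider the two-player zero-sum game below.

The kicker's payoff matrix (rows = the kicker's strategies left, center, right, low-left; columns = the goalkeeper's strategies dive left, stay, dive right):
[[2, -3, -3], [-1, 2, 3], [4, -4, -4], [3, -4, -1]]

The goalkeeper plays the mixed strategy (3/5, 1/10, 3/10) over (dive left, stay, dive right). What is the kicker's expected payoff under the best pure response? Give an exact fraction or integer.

left: (2)·(3/5) + (-3)·(1/10) + (-3)·(3/10) = 0.
center: (-1)·(3/5) + (2)·(1/10) + (3)·(3/10) = 1/2.
right: (4)·(3/5) + (-4)·(1/10) + (-4)·(3/10) = 4/5.
low-left: (3)·(3/5) + (-4)·(1/10) + (-1)·(3/10) = 11/10.
The best pure response is low-left with expected payoff 11/10.

11/10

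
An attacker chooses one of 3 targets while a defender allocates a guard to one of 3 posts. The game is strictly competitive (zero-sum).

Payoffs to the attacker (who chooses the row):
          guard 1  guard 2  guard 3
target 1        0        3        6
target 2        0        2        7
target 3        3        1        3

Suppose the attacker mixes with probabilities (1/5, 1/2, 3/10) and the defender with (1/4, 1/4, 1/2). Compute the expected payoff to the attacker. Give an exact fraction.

Against (1/4, 1/4, 1/2), each row's expected payoff is target 1: 15/4; target 2: 4; target 3: 5/2.
Taking the (1/5, 1/2, 3/10)-weighted average: (1/5)·(15/4) + (1/2)·(4) + (3/10)·(5/2) = 7/2.

7/2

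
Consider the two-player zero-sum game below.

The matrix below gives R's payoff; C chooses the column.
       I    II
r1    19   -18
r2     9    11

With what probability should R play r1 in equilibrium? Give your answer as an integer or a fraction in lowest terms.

2/39

Row minima are -18 and 9, so R's maximin is 9; column maxima are 19 and 11, so C's minimax is 11. These differ, so the equilibrium is in mixed strategies.
Let R play r1 with probability p. C is indifferent when 19p + 9(1−p) = −18p + 11(1−p), giving p = 2/39.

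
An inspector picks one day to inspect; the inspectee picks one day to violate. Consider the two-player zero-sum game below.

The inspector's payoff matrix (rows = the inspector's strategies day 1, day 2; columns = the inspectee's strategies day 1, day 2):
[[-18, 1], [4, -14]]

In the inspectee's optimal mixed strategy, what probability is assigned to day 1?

15/37

Row minima are -18 and -14, so the inspector's maximin is -14; column maxima are 4 and 1, so the inspectee's minimax is 1. These differ, so the equilibrium is in mixed strategies.
Let the inspectee play day 1 with probability q. The inspector is indifferent when −18q + (1−q) = 4q − 14(1−q), giving q = 15/37.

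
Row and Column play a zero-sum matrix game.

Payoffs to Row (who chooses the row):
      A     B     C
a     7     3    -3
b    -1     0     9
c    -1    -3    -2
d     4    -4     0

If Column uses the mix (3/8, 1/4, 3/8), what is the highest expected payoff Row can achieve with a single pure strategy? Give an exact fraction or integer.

a: (7)·(3/8) + (3)·(1/4) + (-3)·(3/8) = 9/4.
b: (-1)·(3/8) + (0)·(1/4) + (9)·(3/8) = 3.
c: (-1)·(3/8) + (-3)·(1/4) + (-2)·(3/8) = -15/8.
d: (4)·(3/8) + (-4)·(1/4) + (0)·(3/8) = 1/2.
The best pure response is b with expected payoff 3.

3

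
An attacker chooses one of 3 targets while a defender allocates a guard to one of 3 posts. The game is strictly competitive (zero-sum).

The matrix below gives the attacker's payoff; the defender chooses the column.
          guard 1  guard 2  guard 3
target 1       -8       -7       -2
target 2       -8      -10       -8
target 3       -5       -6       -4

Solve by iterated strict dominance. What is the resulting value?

Column guard 3 is strictly dominated by guard 2 for the defender (-7<-2, -10<-8, -6<-4); eliminate guard 3.
Row target 2 is strictly dominated by row target 3 (-5>-8, -6>-10); eliminate target 2.
Row target 1 is strictly dominated by row target 3 (-5>-8, -6>-7); eliminate target 1.
Column guard 1 is strictly dominated by guard 2 for the defender (-6<-5); eliminate guard 1.
Only (target 3, guard 2) remains, with payoff -6.

-6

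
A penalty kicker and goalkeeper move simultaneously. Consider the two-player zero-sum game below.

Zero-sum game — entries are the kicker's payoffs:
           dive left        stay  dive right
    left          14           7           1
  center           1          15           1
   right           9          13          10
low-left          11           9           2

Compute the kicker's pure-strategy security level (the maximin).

The worst-case payoff for each row is left: 1, center: 1, right: 9, low-left: 2.
The best of these is 9.

9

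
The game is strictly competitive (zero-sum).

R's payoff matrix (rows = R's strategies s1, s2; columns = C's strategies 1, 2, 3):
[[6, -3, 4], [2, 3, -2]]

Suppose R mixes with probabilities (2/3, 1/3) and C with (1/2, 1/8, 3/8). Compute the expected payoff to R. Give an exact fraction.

71/24

Against (1/2, 1/8, 3/8), each row's expected payoff is s1: 33/8; s2: 5/8.
Taking the (2/3, 1/3)-weighted average: (2/3)·(33/8) + (1/3)·(5/8) = 71/24.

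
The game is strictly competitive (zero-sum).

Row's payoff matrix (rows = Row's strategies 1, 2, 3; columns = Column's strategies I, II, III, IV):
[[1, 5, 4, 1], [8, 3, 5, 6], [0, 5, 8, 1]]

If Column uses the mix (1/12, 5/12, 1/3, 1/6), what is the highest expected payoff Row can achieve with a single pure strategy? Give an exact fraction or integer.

1: (1)·(1/12) + (5)·(5/12) + (4)·(1/3) + (1)·(1/6) = 11/3.
2: (8)·(1/12) + (3)·(5/12) + (5)·(1/3) + (6)·(1/6) = 55/12.
3: (0)·(1/12) + (5)·(5/12) + (8)·(1/3) + (1)·(1/6) = 59/12.
The best pure response is 3 with expected payoff 59/12.

59/12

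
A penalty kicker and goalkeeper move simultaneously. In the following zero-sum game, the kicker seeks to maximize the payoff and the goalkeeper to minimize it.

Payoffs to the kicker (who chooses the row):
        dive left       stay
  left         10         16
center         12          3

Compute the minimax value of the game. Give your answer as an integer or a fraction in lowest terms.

Row minima are 10 and 3, so the kicker's maximin is 10; column maxima are 12 and 16, so the goalkeeper's minimax is 12. These differ, so the equilibrium is in mixed strategies.
Let the kicker play left with probability p. The goalkeeper is indifferent when 10p + 12(1−p) = 16p + 3(1−p), giving p = 3/5.
Let the goalkeeper play dive left with probability q. The kicker is indifferent when 10q + 16(1−q) = 12q + 3(1−q), giving q = 13/15.
The value is 10·(13/15) + (16)·(2/15) = 54/5.

54/5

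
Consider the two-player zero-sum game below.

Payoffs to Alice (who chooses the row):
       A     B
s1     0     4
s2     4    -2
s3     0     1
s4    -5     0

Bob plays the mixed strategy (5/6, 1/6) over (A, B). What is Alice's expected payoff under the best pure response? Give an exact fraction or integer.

s1: (0)·(5/6) + (4)·(1/6) = 2/3.
s2: (4)·(5/6) + (-2)·(1/6) = 3.
s3: (0)·(5/6) + (1)·(1/6) = 1/6.
s4: (-5)·(5/6) + (0)·(1/6) = -25/6.
The best pure response is s2 with expected payoff 3.

3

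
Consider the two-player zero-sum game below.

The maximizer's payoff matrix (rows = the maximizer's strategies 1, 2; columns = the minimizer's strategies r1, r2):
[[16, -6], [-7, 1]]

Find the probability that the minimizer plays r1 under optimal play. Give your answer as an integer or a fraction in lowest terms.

7/30

Row minima are -6 and -7, so the maximizer's maximin is -6; column maxima are 16 and 1, so the minimizer's minimax is 1. These differ, so the equilibrium is in mixed strategies.
Let the minimizer play r1 with probability q. The maximizer is indifferent when 16q − 6(1−q) = −7q + (1−q), giving q = 7/30.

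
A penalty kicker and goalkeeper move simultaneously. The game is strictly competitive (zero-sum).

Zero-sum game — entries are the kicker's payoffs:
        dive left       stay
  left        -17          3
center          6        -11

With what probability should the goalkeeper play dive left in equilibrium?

Row minima are -17 and -11, so the kicker's maximin is -11; column maxima are 6 and 3, so the goalkeeper's minimax is 3. These differ, so the equilibrium is in mixed strategies.
Let the goalkeeper play dive left with probability q. The kicker is indifferent when −17q + 3(1−q) = 6q − 11(1−q), giving q = 14/37.

14/37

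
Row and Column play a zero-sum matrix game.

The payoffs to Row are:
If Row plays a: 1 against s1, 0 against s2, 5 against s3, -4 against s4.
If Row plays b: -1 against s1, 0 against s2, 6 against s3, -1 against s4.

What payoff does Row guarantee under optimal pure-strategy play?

-1

Row minima: -4, -1 → Row's maximin is -1.
Column maxima: 1, 0, 6, -1 → Column's minimax is -1.
They coincide at (b, s4), so the value is -1.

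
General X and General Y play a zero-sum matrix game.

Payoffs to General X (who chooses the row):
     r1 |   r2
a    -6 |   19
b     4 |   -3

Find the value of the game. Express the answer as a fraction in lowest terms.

29/16

Row minima are -6 and -3, so General X's maximin is -3; column maxima are 4 and 19, so General Y's minimax is 4. These differ, so the equilibrium is in mixed strategies.
Let General X play a with probability p. General Y is indifferent when −6p + 4(1−p) = 19p − 3(1−p), giving p = 7/32.
Let General Y play r1 with probability q. General X is indifferent when −6q + 19(1−q) = 4q − 3(1−q), giving q = 11/16.
The value is -6·(11/16) + (19)·(5/16) = 29/16.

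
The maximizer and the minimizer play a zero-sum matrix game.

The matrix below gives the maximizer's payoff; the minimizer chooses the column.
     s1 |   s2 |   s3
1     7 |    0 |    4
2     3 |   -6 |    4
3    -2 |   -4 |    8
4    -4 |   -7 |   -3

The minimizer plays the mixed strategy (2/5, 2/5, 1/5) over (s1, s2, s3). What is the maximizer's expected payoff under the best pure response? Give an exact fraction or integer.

18/5

1: (7)·(2/5) + (0)·(2/5) + (4)·(1/5) = 18/5.
2: (3)·(2/5) + (-6)·(2/5) + (4)·(1/5) = -2/5.
3: (-2)·(2/5) + (-4)·(2/5) + (8)·(1/5) = -4/5.
4: (-4)·(2/5) + (-7)·(2/5) + (-3)·(1/5) = -5.
The best pure response is 1 with expected payoff 18/5.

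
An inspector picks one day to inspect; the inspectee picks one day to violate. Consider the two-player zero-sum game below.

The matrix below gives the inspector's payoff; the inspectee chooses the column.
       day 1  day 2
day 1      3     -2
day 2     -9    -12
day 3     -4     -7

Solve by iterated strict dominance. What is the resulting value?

-2

Column day 1 is strictly dominated by day 2 for the inspectee (-2<3, -12<-9, -7<-4); eliminate day 1.
Row day 2 is strictly dominated by row day 1 (-2>-12); eliminate day 2.
Row day 3 is strictly dominated by row day 1 (-2>-7); eliminate day 3.
Only (day 1, day 2) remains, with payoff -2.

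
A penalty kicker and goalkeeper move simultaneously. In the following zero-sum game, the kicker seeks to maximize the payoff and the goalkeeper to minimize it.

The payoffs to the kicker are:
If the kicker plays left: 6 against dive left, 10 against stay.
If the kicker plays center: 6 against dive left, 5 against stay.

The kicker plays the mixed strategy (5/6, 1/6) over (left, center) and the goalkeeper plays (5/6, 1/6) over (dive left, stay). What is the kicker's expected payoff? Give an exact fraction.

235/36

Against (5/6, 1/6), each row's expected payoff is left: 20/3; center: 35/6.
Taking the (5/6, 1/6)-weighted average: (5/6)·(20/3) + (1/6)·(35/6) = 235/36.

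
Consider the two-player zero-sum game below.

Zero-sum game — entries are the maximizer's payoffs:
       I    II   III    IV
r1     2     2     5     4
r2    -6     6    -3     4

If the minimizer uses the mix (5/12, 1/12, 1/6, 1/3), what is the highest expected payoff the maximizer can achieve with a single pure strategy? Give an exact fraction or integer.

19/6

r1: (2)·(5/12) + (2)·(1/12) + (5)·(1/6) + (4)·(1/3) = 19/6.
r2: (-6)·(5/12) + (6)·(1/12) + (-3)·(1/6) + (4)·(1/3) = -7/6.
The best pure response is r1 with expected payoff 19/6.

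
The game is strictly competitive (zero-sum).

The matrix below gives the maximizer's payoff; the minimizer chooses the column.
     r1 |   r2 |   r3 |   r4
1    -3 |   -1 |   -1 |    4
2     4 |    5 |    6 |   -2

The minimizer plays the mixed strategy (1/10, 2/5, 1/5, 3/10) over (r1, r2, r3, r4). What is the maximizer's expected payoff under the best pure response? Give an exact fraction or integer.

1: (-3)·(1/10) + (-1)·(2/5) + (-1)·(1/5) + (4)·(3/10) = 3/10.
2: (4)·(1/10) + (5)·(2/5) + (6)·(1/5) + (-2)·(3/10) = 3.
The best pure response is 2 with expected payoff 3.

3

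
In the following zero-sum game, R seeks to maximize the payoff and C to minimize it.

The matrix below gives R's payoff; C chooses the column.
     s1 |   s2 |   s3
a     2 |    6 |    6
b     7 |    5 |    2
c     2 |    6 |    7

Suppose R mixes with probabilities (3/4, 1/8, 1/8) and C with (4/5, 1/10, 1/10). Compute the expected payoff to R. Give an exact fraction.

13/4

Against (4/5, 1/10, 1/10), each row's expected payoff is a: 14/5; b: 63/10; c: 29/10.
Taking the (3/4, 1/8, 1/8)-weighted average: (3/4)·(14/5) + (1/8)·(63/10) + (1/8)·(29/10) = 13/4.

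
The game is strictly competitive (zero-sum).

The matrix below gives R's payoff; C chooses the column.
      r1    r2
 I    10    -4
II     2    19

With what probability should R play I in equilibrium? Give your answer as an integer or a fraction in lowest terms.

17/31

Row minima are -4 and 2, so R's maximin is 2; column maxima are 10 and 19, so C's minimax is 10. These differ, so the equilibrium is in mixed strategies.
Let R play I with probability p. C is indifferent when 10p + 2(1−p) = −4p + 19(1−p), giving p = 17/31.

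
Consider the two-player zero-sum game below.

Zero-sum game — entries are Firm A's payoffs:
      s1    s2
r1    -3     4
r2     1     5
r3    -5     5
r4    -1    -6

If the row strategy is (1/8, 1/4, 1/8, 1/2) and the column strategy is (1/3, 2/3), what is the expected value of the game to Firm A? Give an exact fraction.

-5/6

Against (1/3, 2/3), each row's expected payoff is r1: 5/3; r2: 11/3; r3: 5/3; r4: -13/3.
Taking the (1/8, 1/4, 1/8, 1/2)-weighted average: (1/8)·(5/3) + (1/4)·(11/3) + (1/8)·(5/3) + (1/2)·(-13/3) = -5/6.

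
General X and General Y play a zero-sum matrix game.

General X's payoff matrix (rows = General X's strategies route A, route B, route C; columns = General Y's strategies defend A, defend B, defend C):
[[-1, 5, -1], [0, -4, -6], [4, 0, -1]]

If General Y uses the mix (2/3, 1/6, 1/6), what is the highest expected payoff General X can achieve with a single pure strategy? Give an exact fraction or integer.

route A: (-1)·(2/3) + (5)·(1/6) + (-1)·(1/6) = 0.
route B: (0)·(2/3) + (-4)·(1/6) + (-6)·(1/6) = -5/3.
route C: (4)·(2/3) + (0)·(1/6) + (-1)·(1/6) = 5/2.
The best pure response is route C with expected payoff 5/2.

5/2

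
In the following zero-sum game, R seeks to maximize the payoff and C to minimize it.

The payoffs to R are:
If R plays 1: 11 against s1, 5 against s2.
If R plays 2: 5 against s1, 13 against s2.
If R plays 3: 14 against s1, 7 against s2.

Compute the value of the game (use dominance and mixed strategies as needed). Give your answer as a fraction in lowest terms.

49/5

Row 1 is strictly dominated by row 3, so R never plays it.
The remaining 2×2 game on (2, 3) × (s1, s2) has no saddle point. Let R play 2 with probability p; indifference gives 5p + 14(1−p) = 13p + 7(1−p), so p = 7/15.
Similarly C's optimal q on s1 is 2/5, and the value is 5·(2/5) + (13)·(3/5) = 49/5.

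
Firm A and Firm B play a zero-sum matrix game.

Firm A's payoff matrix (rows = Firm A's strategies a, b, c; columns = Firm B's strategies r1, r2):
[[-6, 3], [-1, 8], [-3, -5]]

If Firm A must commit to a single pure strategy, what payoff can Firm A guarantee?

-1

The worst-case payoff for each row is a: -6, b: -1, c: -5.
The best of these is -1.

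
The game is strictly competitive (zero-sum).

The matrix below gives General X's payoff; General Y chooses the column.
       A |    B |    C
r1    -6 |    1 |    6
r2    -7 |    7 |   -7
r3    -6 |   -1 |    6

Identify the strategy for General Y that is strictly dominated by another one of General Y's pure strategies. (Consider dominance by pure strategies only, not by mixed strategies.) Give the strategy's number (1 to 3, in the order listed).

2

General Y prefers columns that give General X less. Compare B with A: -6 < 1, -7 < 7, -6 < -1.
So A strictly dominates B for General Y; B is strictly dominated.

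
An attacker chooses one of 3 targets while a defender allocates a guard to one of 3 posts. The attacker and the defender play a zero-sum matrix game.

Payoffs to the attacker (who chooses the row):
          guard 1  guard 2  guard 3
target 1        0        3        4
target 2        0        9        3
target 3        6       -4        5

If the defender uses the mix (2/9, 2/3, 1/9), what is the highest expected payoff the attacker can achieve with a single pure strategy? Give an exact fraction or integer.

19/3

target 1: (0)·(2/9) + (3)·(2/3) + (4)·(1/9) = 22/9.
target 2: (0)·(2/9) + (9)·(2/3) + (3)·(1/9) = 19/3.
target 3: (6)·(2/9) + (-4)·(2/3) + (5)·(1/9) = -7/9.
The best pure response is target 2 with expected payoff 19/3.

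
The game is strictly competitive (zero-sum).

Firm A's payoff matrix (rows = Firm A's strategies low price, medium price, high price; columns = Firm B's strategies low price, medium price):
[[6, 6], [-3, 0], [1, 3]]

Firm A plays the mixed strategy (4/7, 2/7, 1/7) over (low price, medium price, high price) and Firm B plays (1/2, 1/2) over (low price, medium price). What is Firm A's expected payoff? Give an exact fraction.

Against (1/2, 1/2), each row's expected payoff is low price: 6; medium price: -3/2; high price: 2.
Taking the (4/7, 2/7, 1/7)-weighted average: (4/7)·(6) + (2/7)·(-3/2) + (1/7)·(2) = 23/7.

23/7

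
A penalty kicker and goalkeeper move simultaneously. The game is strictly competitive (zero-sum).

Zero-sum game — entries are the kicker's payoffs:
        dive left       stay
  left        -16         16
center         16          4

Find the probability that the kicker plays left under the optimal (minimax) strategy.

Row minima are -16 and 4, so the kicker's maximin is 4; column maxima are 16 and 16, so the goalkeeper's minimax is 16. These differ, so the equilibrium is in mixed strategies.
Let the kicker play left with probability p. The goalkeeper is indifferent when −16p + 16(1−p) = 16p + 4(1−p), giving p = 3/11.

3/11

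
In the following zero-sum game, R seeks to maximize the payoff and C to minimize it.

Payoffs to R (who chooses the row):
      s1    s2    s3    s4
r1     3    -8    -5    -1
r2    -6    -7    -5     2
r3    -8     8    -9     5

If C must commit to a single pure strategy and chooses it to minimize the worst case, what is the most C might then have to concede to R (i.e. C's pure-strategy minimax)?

The worst case (largest entry) in each column is s1: 3, s2: 8, s3: -5, s4: 5.
The best (smallest) of these is -5.

-5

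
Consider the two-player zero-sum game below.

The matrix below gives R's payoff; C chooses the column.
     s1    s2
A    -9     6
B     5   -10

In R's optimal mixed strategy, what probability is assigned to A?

1/2

Row minima are -9 and -10, so R's maximin is -9; column maxima are 5 and 6, so C's minimax is 5. These differ, so the equilibrium is in mixed strategies.
Let R play A with probability p. C is indifferent when −9p + 5(1−p) = 6p − 10(1−p), giving p = 1/2.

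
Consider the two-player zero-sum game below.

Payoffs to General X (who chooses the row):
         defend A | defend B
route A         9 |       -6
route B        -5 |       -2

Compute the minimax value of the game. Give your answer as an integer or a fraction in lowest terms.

Row minima are -6 and -5, so General X's maximin is -5; column maxima are 9 and -2, so General Y's minimax is -2. These differ, so the equilibrium is in mixed strategies.
Let General X play route A with probability p. General Y is indifferent when 9p − 5(1−p) = −6p − 2(1−p), giving p = 1/6.
Let General Y play defend A with probability q. General X is indifferent when 9q − 6(1−q) = −5q − 2(1−q), giving q = 2/9.
The value is 9·(2/9) + (-6)·(7/9) = -8/3.

-8/3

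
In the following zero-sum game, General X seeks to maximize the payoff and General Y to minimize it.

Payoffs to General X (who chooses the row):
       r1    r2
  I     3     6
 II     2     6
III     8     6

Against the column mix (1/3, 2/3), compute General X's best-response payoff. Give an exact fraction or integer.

20/3

I: (3)·(1/3) + (6)·(2/3) = 5.
II: (2)·(1/3) + (6)·(2/3) = 14/3.
III: (8)·(1/3) + (6)·(2/3) = 20/3.
The best pure response is III with expected payoff 20/3.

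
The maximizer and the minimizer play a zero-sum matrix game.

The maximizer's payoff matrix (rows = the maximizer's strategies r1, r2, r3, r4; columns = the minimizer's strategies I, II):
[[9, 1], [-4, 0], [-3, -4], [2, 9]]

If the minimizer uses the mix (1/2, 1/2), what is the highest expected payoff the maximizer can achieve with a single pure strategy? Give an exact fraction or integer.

r1: (9)·(1/2) + (1)·(1/2) = 5.
r2: (-4)·(1/2) + (0)·(1/2) = -2.
r3: (-3)·(1/2) + (-4)·(1/2) = -7/2.
r4: (2)·(1/2) + (9)·(1/2) = 11/2.
The best pure response is r4 with expected payoff 11/2.

11/2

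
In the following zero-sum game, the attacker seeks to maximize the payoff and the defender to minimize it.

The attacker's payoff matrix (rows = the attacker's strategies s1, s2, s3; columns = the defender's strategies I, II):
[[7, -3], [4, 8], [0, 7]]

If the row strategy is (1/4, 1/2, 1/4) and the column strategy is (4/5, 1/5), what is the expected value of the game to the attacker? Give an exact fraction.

Against (4/5, 1/5), each row's expected payoff is s1: 5; s2: 24/5; s3: 7/5.
Taking the (1/4, 1/2, 1/4)-weighted average: (1/4)·(5) + (1/2)·(24/5) + (1/4)·(7/5) = 4.

4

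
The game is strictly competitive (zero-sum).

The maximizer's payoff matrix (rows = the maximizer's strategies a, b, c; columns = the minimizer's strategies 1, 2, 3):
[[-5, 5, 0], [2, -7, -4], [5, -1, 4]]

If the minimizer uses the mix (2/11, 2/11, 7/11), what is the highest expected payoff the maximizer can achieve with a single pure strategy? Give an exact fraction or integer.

36/11

a: (-5)·(2/11) + (5)·(2/11) + (0)·(7/11) = 0.
b: (2)·(2/11) + (-7)·(2/11) + (-4)·(7/11) = -38/11.
c: (5)·(2/11) + (-1)·(2/11) + (4)·(7/11) = 36/11.
The best pure response is c with expected payoff 36/11.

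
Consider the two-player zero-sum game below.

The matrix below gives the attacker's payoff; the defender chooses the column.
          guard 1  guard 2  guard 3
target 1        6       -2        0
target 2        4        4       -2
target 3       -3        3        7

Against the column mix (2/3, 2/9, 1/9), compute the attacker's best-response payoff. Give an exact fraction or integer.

target 1: (6)·(2/3) + (-2)·(2/9) + (0)·(1/9) = 32/9.
target 2: (4)·(2/3) + (4)·(2/9) + (-2)·(1/9) = 10/3.
target 3: (-3)·(2/3) + (3)·(2/9) + (7)·(1/9) = -5/9.
The best pure response is target 1 with expected payoff 32/9.

32/9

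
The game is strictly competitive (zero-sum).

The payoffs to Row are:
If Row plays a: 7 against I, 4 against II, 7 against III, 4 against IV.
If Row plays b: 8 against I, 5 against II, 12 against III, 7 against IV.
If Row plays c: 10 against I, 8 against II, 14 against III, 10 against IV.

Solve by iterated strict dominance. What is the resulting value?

8

Column I is strictly dominated by II for Column (4<7, 5<8, 8<10); eliminate I.
Row a is strictly dominated by row b (5>4, 12>7, 7>4); eliminate a.
Column III is strictly dominated by II for Column (5<12, 8<14); eliminate III.
Row b is strictly dominated by row c (8>5, 10>7); eliminate b.
Column IV is strictly dominated by II for Column (8<10); eliminate IV.
Only (c, II) remains, with payoff 8.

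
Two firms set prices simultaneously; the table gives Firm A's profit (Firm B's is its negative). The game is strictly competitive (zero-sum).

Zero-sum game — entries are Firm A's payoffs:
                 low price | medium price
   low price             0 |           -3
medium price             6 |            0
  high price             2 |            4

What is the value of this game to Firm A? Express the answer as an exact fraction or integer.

3

Row low price is strictly dominated by row medium price, so Firm A never plays it.
The remaining 2×2 game on (medium price, high price) × (low price, medium price) has no saddle point. Let Firm A play medium price with probability p; indifference gives 6p + 2(1−p) = 4(1−p), so p = 1/4.
Similarly Firm B's optimal q on low price is 1/2, and the value is 6·(1/2) + (0)·(1/2) = 3.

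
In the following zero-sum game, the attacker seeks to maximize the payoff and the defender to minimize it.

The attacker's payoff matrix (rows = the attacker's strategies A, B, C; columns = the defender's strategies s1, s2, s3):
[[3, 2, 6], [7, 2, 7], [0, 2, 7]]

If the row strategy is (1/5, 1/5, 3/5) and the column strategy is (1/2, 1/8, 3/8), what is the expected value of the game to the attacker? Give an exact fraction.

Against (1/2, 1/8, 3/8), each row's expected payoff is A: 4; B: 51/8; C: 23/8.
Taking the (1/5, 1/5, 3/5)-weighted average: (1/5)·(4) + (1/5)·(51/8) + (3/5)·(23/8) = 19/5.

19/5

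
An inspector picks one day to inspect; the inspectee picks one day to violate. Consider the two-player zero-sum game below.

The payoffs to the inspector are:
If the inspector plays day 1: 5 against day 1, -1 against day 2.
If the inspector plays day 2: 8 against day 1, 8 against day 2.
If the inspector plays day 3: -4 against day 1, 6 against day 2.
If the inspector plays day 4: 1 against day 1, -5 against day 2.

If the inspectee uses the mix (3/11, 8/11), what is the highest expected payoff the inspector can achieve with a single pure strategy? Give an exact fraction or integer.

day 1: (5)·(3/11) + (-1)·(8/11) = 7/11.
day 2: (8)·(3/11) + (8)·(8/11) = 8.
day 3: (-4)·(3/11) + (6)·(8/11) = 36/11.
day 4: (1)·(3/11) + (-5)·(8/11) = -37/11.
The best pure response is day 2 with expected payoff 8.

8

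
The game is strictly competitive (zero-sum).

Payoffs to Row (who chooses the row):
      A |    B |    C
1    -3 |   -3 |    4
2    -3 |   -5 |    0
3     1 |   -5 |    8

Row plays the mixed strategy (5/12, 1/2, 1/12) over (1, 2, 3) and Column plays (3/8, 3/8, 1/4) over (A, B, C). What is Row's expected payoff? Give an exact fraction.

-95/48

Against (3/8, 3/8, 1/4), each row's expected payoff is 1: -5/4; 2: -3; 3: 1/2.
Taking the (5/12, 1/2, 1/12)-weighted average: (5/12)·(-5/4) + (1/2)·(-3) + (1/12)·(1/2) = -95/48.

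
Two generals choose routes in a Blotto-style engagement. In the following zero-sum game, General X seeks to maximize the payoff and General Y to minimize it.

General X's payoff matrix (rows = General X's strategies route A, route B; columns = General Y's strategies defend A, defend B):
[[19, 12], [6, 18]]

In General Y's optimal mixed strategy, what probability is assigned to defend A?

Row minima are 12 and 6, so General X's maximin is 12; column maxima are 19 and 18, so General Y's minimax is 18. These differ, so the equilibrium is in mixed strategies.
Let General Y play defend A with probability q. General X is indifferent when 19q + 12(1−q) = 6q + 18(1−q), giving q = 6/19.

6/19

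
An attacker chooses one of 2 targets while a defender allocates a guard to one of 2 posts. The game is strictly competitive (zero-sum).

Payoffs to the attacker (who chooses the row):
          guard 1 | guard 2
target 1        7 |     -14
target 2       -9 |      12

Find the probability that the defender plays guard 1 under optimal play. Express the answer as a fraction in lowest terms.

13/21

Row minima are -14 and -9, so the attacker's maximin is -9; column maxima are 7 and 12, so the defender's minimax is 7. These differ, so the equilibrium is in mixed strategies.
Let the defender play guard 1 with probability q. The attacker is indifferent when 7q − 14(1−q) = −9q + 12(1−q), giving q = 13/21.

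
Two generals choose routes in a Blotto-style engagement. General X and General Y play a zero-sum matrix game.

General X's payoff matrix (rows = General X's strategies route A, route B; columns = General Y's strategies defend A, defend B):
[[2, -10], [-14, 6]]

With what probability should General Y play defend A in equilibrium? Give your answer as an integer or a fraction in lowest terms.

1/2

Row minima are -10 and -14, so General X's maximin is -10; column maxima are 2 and 6, so General Y's minimax is 2. These differ, so the equilibrium is in mixed strategies.
Let General Y play defend A with probability q. General X is indifferent when 2q − 10(1−q) = −14q + 6(1−q), giving q = 1/2.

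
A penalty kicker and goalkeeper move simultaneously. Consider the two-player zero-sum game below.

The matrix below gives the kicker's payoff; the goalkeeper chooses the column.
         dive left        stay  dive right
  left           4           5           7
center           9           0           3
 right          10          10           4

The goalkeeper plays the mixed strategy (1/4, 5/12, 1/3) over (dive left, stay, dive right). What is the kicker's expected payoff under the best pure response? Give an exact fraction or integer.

8

left: (4)·(1/4) + (5)·(5/12) + (7)·(1/3) = 65/12.
center: (9)·(1/4) + (0)·(5/12) + (3)·(1/3) = 13/4.
right: (10)·(1/4) + (10)·(5/12) + (4)·(1/3) = 8.
The best pure response is right with expected payoff 8.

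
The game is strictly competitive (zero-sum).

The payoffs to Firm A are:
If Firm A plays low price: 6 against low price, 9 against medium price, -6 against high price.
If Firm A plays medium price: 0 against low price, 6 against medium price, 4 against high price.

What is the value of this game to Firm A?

Column medium price is strictly dominated by low price for Firm B (it gives Firm A more in every row).
The remaining 2×2 game on (low price, medium price) × (low price, high price) has no saddle point. Let Firm A play low price with probability p; indifference gives 6p = −6p + 4(1−p), so p = 1/4.
Similarly Firm B's optimal q on low price is 5/8, and the value is 6·(5/8) + (-6)·(3/8) = 3/2.

3/2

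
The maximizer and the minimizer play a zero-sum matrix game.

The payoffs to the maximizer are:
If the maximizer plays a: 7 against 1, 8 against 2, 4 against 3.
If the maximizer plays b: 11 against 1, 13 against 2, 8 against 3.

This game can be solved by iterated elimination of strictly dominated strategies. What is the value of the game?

Row a is strictly dominated by row b (11>7, 13>8, 8>4); eliminate a.
Column 2 is strictly dominated by 1 for the minimizer (11<13); eliminate 2.
Column 1 is strictly dominated by 3 for the minimizer (8<11); eliminate 1.
Only (b, 3) remains, with payoff 8.

8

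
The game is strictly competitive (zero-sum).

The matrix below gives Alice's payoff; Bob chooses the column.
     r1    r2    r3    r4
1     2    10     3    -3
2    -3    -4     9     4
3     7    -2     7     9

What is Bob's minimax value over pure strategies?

7

The worst case (largest entry) in each column is r1: 7, r2: 10, r3: 9, r4: 9.
The best (smallest) of these is 7.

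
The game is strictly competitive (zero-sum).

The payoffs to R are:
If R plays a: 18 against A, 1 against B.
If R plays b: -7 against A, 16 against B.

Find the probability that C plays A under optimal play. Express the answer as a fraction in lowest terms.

3/8

Row minima are 1 and -7, so R's maximin is 1; column maxima are 18 and 16, so C's minimax is 16. These differ, so the equilibrium is in mixed strategies.
Let C play A with probability q. R is indifferent when 18q + (1−q) = −7q + 16(1−q), giving q = 3/8.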